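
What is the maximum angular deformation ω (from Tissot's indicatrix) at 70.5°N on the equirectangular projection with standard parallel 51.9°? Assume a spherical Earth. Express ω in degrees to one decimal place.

34.7°

The equidistant cylindrical projection with φ₀ = 51.9° has h = 1 (meridians true) and k = cos φ₀ / cos φ along parallels.
At 70.5°: h = 1.000, k = 1.848; principal scales a = 1.848, b = 1.000.
sin(ω/2) = (a − b)/(a + b) = 0.8485/2.848 = 0.2979, so ω = 2 arcsin(0.2979) ≈ 34.7°.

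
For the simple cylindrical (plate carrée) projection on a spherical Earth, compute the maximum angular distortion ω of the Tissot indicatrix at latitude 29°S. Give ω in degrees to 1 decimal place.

7.7°

In the plate carrée (x = Rλ, y = Rφ), meridians are true-scale (h = 1) and parallels are stretched by k = sec φ.
At 29°: h = 1.000, k = 1.143; principal scales a = 1.143, b = 1.000.
sin(ω/2) = (a − b)/(a + b) = 0.1434/2.143 = 0.06688, so ω = 2 arcsin(0.06688) ≈ 7.7°.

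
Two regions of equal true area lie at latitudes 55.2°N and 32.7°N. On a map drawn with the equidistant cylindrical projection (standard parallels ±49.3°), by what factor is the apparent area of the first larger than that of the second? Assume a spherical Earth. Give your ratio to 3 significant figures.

1.47

In the equirectangular projection with standard parallel φ₀ = 49.3° (x = Rλ cos φ₀, y = Rφ), meridians are true-scale (h = 1) and the parallel scale is k = cos φ₀ / cos φ.
Areal scale at 55.2°: h·k = 1.000 × 1.143 = 1.143.
Areal scale at 32.7°: h·k = 1.000 × 0.7749 = 0.7749.
Ratio = 1.143/0.7749 ≈ 1.47.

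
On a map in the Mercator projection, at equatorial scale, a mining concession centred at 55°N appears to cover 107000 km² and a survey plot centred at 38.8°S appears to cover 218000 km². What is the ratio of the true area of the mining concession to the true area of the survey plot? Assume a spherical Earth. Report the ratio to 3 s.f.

Mercator's areal exaggeration is sec²φ; hence true area = (apparent area) · cos²φ.
True area of mining concession: 107000 × cos²(55°) = 107000 × 0.3290 = 35200 km².
True area of survey plot: 218000 × cos²(38.8°) = 218000 × 0.6074 = 132400 km².
Ratio = 35200 / 132400 ≈ 0.266.

0.266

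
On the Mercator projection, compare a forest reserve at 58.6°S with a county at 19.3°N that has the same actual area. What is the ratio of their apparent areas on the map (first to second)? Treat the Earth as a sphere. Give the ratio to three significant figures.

Mercator areal scale is sec²φ.
At 58.6°: sec²(58.6°) = 1/0.5210² = 3.684.
At 19.3°: sec²(19.3°) = 1/0.9438² = 1.123.
Ratio = 3.684/1.123 = cos²(19.3°)/cos²(58.6°) ≈ 3.28.

3.28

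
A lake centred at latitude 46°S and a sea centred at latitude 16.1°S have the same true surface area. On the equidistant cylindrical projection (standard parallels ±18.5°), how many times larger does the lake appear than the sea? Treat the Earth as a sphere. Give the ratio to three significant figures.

With standard parallel φ₀ = 18.5°, the equirectangular projection gives x = Rλ cos φ₀, y = Rφ, so h = 1 and k = cos 18.5° / cos φ.
Areal scale at 46°: h·k = 1.000 × 1.365 = 1.365.
Areal scale at 16.1°: h·k = 1.000 × 0.9870 = 0.9870.
Ratio = 1.365/0.9870 ≈ 1.38.

1.38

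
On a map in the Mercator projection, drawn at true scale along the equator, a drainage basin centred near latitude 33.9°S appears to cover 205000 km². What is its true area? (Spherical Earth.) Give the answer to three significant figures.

The Mercator projection is conformal; its linear scale factor is the same in every direction and equals sec φ = 1/cos φ.
Areal scale = k² = sec²φ = 1/cos²(33.9°) = 1/0.8300² = 1.452.
True area = apparent / (areal scale) = 205000 / 1.452 ≈ 141000 km².

141000 km²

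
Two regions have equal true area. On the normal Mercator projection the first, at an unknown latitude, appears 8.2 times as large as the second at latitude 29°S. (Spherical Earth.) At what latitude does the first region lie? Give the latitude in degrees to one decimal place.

For equal true areas on Mercator, apparent areas scale as sec²φ, so the ratio is cos²φ₂ / cos²φ₁.
cos²φ₂ / cos²φ₁ = 8.2  ⇒  cos φ₁ = cos 29° / √8.2 = 0.8746/2.864 = 0.3054.
φ₁ = arccos(0.3054) ≈ 72.2°.

72.2°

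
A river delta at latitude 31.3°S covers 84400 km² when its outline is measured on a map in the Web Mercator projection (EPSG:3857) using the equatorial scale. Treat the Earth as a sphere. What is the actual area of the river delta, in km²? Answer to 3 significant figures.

61600 km²

Mercator is conformal, so the point scale is isotropic: h = k = sec φ = 1/cos φ.
Areal scale = k² = sec²φ = 1/cos²(31.3°) = 1/0.8545² = 1.370.
True area = apparent / (areal scale) = 84400 / 1.370 ≈ 61600 km².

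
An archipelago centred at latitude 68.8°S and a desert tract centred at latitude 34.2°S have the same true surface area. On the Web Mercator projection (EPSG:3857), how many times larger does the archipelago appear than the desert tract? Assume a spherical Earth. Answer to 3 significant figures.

Mercator is conformal with k = sec φ, so areal scale = k² = sec²φ.
At 68.8°: sec²(68.8°) = 1/0.3616² = 7.647.
At 34.2°: sec²(34.2°) = 1/0.8271² = 1.462.
Ratio = 7.647/1.462 = cos²(34.2°)/cos²(68.8°) ≈ 5.23.

5.23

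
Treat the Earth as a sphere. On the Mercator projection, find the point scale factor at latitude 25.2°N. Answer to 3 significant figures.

1.11

For Mercator, h = k = sec φ (a conformal cylindrical projection has a single point scale, 1/cos φ).
k = 1/cos 25.2° = 1/0.9048 = 1.105.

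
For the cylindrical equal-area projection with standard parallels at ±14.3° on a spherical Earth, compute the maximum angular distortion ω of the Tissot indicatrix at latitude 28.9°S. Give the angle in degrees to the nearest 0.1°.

A cylindrical equal-area projection with standard parallel φ₀ has meridian scale h = cos φ / cos φ₀ and parallel scale k = cos φ₀ / cos φ (so areas are preserved, h·k = 1).
At 28.9°: h = 0.9035, k = 1.107; principal scales a = 1.107, b = 0.9035.
sin(ω/2) = (a − b)/(a + b) = 0.2034/2.010 = 0.1012, so ω = 2 arcsin(0.1012) ≈ 11.6°.

11.6°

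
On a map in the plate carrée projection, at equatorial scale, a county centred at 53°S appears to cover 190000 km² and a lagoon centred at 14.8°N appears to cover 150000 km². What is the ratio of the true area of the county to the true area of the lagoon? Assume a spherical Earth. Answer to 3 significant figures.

0.788

Plate carrée has h = 1 and k = sec φ, giving areal scale sec φ; true area = (apparent area) · cos φ.
True area of county: 190000 × cos(53°) = 190000 × 0.6018 = 114300 km².
True area of lagoon: 150000 × cos(14.8°) = 150000 × 0.9668 = 145000 km².
Ratio = 114300 / 145000 ≈ 0.788.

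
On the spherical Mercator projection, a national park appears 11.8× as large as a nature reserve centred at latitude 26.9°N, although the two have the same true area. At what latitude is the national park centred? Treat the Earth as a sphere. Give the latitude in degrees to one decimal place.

Mercator areal scale is sec²φ, so apparent-area ratio = sec²φ₁ / sec²φ₂ = cos²φ₂ / cos²φ₁.
cos²φ₂ / cos²φ₁ = 11.8  ⇒  cos φ₁ = cos 26.9° / √11.8 = 0.8918/3.435 = 0.2596.
φ₁ = arccos(0.2596) ≈ 75.0°.

75.0°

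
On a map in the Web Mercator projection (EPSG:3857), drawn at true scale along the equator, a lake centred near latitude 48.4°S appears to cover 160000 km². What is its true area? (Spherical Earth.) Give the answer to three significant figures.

70500 km²

The Mercator projection is conformal; its linear scale factor is the same in every direction and equals sec φ = 1/cos φ.
Areal scale = k² = sec²φ = 1/cos²(48.4°) = 1/0.6639² = 2.269.
True area = apparent / (areal scale) = 160000 / 2.269 ≈ 70500 km².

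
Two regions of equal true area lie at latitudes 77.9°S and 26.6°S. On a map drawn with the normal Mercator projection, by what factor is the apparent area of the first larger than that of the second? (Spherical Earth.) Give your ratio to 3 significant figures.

18.2

Mercator areal scale is sec²φ.
At 77.9°: sec²(77.9°) = 1/0.2096² = 22.76.
At 26.6°: sec²(26.6°) = 1/0.8942² = 1.251.
Ratio = 22.76/1.251 = cos²(26.6°)/cos²(77.9°) ≈ 18.2.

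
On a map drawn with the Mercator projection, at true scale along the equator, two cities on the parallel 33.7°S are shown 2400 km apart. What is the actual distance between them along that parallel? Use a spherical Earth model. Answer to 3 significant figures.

Mercator is conformal, so the point scale is isotropic: h = k = sec φ = 1/cos φ.
Along the parallel at 33.7°, map distances are exaggerated by k = sec 33.7° = 1.202.
True distance = 2400 / 1.202 = 2400 × cos 33.7° ≈ 2000 km.

2000 km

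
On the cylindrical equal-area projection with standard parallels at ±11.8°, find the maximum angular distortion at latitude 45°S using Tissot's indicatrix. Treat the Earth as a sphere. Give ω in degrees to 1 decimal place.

36.6°

For cylindrical equal-area with standard parallel φ₀, h = cos φ / cos φ₀ and k = cos φ₀ / cos φ, so h·k = 1.
At 45°: h = 0.7224, k = 1.384; principal scales a = 1.384, b = 0.7224.
sin(ω/2) = (a − b)/(a + b) = 0.6620/2.107 = 0.3142, so ω = 2 arcsin(0.3142) ≈ 36.6°.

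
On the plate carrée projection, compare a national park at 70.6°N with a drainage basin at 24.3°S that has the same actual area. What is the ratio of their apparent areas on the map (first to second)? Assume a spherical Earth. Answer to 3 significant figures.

2.74

For the equirectangular projection with φ₀ = 0 (plate carrée), h = 1 along meridians and k = sec φ along parallels.
Areal scale at 70.6°: h·k = 1.000 × 3.011 = 3.011.
Areal scale at 24.3°: h·k = 1.000 × 1.097 = 1.097.
Ratio = 3.011/1.097 ≈ 2.74.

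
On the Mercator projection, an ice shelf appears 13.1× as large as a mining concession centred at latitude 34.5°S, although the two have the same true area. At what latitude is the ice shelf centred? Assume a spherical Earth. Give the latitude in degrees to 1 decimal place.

Mercator areal scale is sec²φ, so apparent-area ratio = sec²φ₁ / sec²φ₂ = cos²φ₂ / cos²φ₁.
cos²φ₂ / cos²φ₁ = 13.1  ⇒  cos φ₁ = cos 34.5° / √13.1 = 0.8241/3.619 = 0.2277.
φ₁ = arccos(0.2277) ≈ 76.8°.

76.8°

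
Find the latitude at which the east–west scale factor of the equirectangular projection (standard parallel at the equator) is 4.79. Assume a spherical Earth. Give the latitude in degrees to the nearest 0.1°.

77.9°

Plate carrée: h = 1, k = sec φ along parallels.
sec φ = 4.79  ⇒  cos φ = 0.2088  ⇒  φ ≈ 77.9°.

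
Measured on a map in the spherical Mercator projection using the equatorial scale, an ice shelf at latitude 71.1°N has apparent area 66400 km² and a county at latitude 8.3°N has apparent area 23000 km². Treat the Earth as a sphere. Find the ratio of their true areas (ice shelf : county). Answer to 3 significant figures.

0.309

Mercator's areal exaggeration is sec²φ; hence true area = (apparent area) · cos²φ.
True area of ice shelf: 66400 × cos²(71.1°) = 66400 × 0.1049 = 6967 km².
True area of county: 23000 × cos²(8.3°) = 23000 × 0.9792 = 22520 km².
Ratio = 6967 / 22520 ≈ 0.309.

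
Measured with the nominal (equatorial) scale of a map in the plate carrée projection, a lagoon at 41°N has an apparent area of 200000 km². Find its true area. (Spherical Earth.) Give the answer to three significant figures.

151000 km²

For the equirectangular projection with φ₀ = 0 (plate carrée), h = 1 along meridians and k = sec φ along parallels.
Areal scale = h·k = 1 × sec φ; at 41°, h = 1.000, k = 1.325, so h·k = 1.325.
True area = apparent / (areal scale) = 200000 / 1.325 ≈ 151000 km².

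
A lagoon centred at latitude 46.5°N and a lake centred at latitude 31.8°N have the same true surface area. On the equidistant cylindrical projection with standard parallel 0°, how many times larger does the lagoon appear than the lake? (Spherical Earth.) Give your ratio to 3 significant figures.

For the equirectangular projection with φ₀ = 0 (plate carrée), h = 1 along meridians and k = sec φ along parallels.
Areal scale at 46.5°: h·k = 1.000 × 1.453 = 1.453.
Areal scale at 31.8°: h·k = 1.000 × 1.177 = 1.177.
Ratio = 1.453/1.177 ≈ 1.23.

1.23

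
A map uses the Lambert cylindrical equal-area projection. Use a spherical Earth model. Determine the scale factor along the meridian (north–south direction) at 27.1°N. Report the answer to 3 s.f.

The Lambert cylindrical equal-area projection is the cylindrical equal-area projection with its standard parallel at the equator (φ₀ = 0). Cylindrical equal-area (φ₀ = 0°): h = cos φ / cos 0° along meridians, k = cos 0° / cos φ along parallels; h·k = 1.
h = cos 27.1° / cos 0° = 0.8902/1.000 = 0.8902.

0.890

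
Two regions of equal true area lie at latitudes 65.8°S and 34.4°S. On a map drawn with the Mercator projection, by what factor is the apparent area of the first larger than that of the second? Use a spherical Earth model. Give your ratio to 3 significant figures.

Mercator areal scale is sec²φ.
At 65.8°: sec²(65.8°) = 1/0.4099² = 5.951.
At 34.4°: sec²(34.4°) = 1/0.8251² = 1.469.
Ratio = 5.951/1.469 = cos²(34.4°)/cos²(65.8°) ≈ 4.05.

4.05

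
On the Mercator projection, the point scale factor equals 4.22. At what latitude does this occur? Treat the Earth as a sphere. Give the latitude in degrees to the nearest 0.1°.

76.3°

Mercator scale is k = sec φ = 1/cos φ.
1/cos φ = 4.22  ⇒  cos φ = 0.2370  ⇒  φ = arccos(0.2370) ≈ 76.3°.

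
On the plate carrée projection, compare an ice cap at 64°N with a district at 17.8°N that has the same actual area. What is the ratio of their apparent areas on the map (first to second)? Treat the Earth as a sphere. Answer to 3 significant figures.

Plate carrée maps x = Rλ, y = Rφ. The meridian scale is h = 1 and the parallel scale is k = 1/cos φ = sec φ.
Areal scale at 64°: h·k = 1.000 × 2.281 = 2.281.
Areal scale at 17.8°: h·k = 1.000 × 1.050 = 1.050.
Ratio = 2.281/1.050 ≈ 2.17.

2.17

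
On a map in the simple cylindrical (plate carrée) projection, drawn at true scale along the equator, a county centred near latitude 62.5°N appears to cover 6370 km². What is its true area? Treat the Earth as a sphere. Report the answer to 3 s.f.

Plate carrée maps x = Rλ, y = Rφ. The meridian scale is h = 1 and the parallel scale is k = 1/cos φ = sec φ.
Areal scale = h·k = 1 × sec φ; at 62.5°, h = 1.000, k = 2.166, so h·k = 2.166.
True area = apparent / (areal scale) = 6370 / 2.166 ≈ 2940 km².

2940 km²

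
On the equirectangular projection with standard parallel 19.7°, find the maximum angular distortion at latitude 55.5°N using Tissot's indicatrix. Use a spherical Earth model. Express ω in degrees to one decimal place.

The equidistant cylindrical projection with φ₀ = 19.7° has h = 1 (meridians true) and k = cos φ₀ / cos φ along parallels.
At 55.5°: h = 1.000, k = 1.662; principal scales a = 1.662, b = 1.000.
sin(ω/2) = (a − b)/(a + b) = 0.6622/2.662 = 0.2487, so ω = 2 arcsin(0.2487) ≈ 28.8°.

28.8°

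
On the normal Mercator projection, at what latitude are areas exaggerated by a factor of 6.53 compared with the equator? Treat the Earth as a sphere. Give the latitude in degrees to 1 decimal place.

67.0°

Mercator areal scale is sec²φ.
sec²φ = 6.53  ⇒  cos²φ = 0.1531  ⇒  cos φ = 0.3913.
φ = arccos(0.3913) ≈ 67.0°.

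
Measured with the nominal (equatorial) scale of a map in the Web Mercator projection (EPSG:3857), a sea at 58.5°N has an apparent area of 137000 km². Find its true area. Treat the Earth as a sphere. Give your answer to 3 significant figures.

37400 km²

The Mercator projection is conformal; its linear scale factor is the same in every direction and equals sec φ = 1/cos φ.
Areal scale = k² = sec²φ = 1/cos²(58.5°) = 1/0.5225² = 3.663.
True area = apparent / (areal scale) = 137000 / 3.663 ≈ 37400 km².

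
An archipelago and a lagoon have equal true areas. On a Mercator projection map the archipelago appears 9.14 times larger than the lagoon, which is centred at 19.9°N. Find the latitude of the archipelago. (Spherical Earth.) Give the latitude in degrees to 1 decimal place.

71.9°

On Mercator, (apparent₁)/(apparent₂) = sec²φ₁ / sec²φ₂ when true areas are equal.
cos²φ₂ / cos²φ₁ = 9.14  ⇒  cos φ₁ = cos 19.9° / √9.14 = 0.9403/3.023 = 0.3110.
φ₁ = arccos(0.3110) ≈ 71.9°.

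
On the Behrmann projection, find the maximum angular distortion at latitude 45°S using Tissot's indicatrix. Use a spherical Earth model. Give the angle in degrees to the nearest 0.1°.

23.1°

Behrmann is a cylindrical equal-area projection with standard parallels at ±30°. Cylindrical equal-area (φ₀ = 30°): h = cos φ / cos 30° along meridians, k = cos 30° / cos φ along parallels; h·k = 1.
At 45°: h = 0.8165, k = 1.225; principal scales a = 1.225, b = 0.8165.
sin(ω/2) = (a − b)/(a + b) = 0.4082/2.041 = 0.2000, so ω = 2 arcsin(0.2000) ≈ 23.1°.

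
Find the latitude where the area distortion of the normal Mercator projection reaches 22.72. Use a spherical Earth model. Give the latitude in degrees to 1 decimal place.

Mercator areal scale is sec²φ.
sec²φ = 22.72  ⇒  cos²φ = 0.04401  ⇒  cos φ = 0.2098.
φ = arccos(0.2098) ≈ 77.9°.

77.9°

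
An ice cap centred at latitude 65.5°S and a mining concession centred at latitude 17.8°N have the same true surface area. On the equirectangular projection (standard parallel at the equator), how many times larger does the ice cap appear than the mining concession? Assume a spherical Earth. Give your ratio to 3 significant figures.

2.30

In the plate carrée (x = Rλ, y = Rφ), meridians are true-scale (h = 1) and parallels are stretched by k = sec φ.
Areal scale at 65.5°: h·k = 1.000 × 2.411 = 2.411.
Areal scale at 17.8°: h·k = 1.000 × 1.050 = 1.050.
Ratio = 2.411/1.050 ≈ 2.30.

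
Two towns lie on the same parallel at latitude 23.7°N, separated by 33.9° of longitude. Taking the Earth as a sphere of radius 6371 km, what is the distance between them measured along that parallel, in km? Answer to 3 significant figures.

3450 km

Arc length along a parallel = R cos φ · Δλ (with Δλ in radians).
= 6371 × cos 23.7° × (33.9° × π/180) = 6371 × 0.9157 × 0.5917 ≈ 3450 km.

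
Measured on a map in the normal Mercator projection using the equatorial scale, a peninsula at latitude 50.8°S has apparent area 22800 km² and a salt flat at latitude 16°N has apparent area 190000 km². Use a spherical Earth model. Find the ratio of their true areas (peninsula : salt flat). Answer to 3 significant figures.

Since Mercator area scale is 1/cos²φ, the true area equals the apparent area multiplied by cos²φ.
True area of peninsula: 22800 × cos²(50.8°) = 22800 × 0.3995 = 9108 km².
True area of salt flat: 190000 × cos²(16°) = 190000 × 0.9240 = 175600 km².
Ratio = 9108 / 175600 ≈ 0.0519.

0.0519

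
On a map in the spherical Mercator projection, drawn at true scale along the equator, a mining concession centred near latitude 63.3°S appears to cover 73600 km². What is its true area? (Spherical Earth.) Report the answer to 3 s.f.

14900 km²

For Mercator, h = k = sec φ (a conformal cylindrical projection has a single point scale, 1/cos φ).
Areal scale = k² = sec²φ = 1/cos²(63.3°) = 1/0.4493² = 4.953.
True area = apparent / (areal scale) = 73600 / 4.953 ≈ 14900 km².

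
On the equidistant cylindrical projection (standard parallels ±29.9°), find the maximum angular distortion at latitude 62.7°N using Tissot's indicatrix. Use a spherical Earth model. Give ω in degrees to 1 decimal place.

With standard parallel φ₀ = 29.9°, the equirectangular projection gives x = Rλ cos φ₀, y = Rφ, so h = 1 and k = cos 29.9° / cos φ.
At 62.7°: h = 1.000, k = 1.890; principal scales a = 1.890, b = 1.000.
sin(ω/2) = (a − b)/(a + b) = 0.8901/2.890 = 0.3080, so ω = 2 arcsin(0.3080) ≈ 35.9°.

35.9°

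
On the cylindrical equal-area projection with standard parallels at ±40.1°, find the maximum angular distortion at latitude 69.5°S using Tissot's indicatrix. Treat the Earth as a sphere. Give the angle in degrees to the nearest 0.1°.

81.6°

Cylindrical equal-area (φ₀ = 40.1°): h = cos φ / cos 40.1° along meridians, k = cos 40.1° / cos φ along parallels; h·k = 1.
At 69.5°: h = 0.4578, k = 2.184; principal scales a = 2.184, b = 0.4578.
sin(ω/2) = (a − b)/(a + b) = 1.726/2.642 = 0.6534, so ω = 2 arcsin(0.6534) ≈ 81.6°.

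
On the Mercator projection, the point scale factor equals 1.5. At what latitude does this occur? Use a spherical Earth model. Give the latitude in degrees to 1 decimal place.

48.2°

Mercator scale is k = sec φ = 1/cos φ.
1/cos φ = 1.5  ⇒  cos φ = 0.6667  ⇒  φ = arccos(0.6667) ≈ 48.2°.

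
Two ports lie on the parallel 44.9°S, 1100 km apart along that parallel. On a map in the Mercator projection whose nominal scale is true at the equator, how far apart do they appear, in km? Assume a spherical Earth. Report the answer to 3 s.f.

The Mercator projection is conformal; its linear scale factor is the same in every direction and equals sec φ = 1/cos φ.
Along the parallel, k = sec 44.9° = 1/0.7083 = 1.412.
Map distance = 1100 × 1.412 ≈ 1550 km.

1550 km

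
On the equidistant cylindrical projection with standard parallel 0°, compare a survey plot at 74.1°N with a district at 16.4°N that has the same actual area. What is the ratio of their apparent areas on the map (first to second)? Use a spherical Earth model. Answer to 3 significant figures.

3.50

In the plate carrée (x = Rλ, y = Rφ), meridians are true-scale (h = 1) and parallels are stretched by k = sec φ.
Areal scale at 74.1°: h·k = 1.000 × 3.650 = 3.650.
Areal scale at 16.4°: h·k = 1.000 × 1.042 = 1.042.
Ratio = 3.650/1.042 ≈ 3.50.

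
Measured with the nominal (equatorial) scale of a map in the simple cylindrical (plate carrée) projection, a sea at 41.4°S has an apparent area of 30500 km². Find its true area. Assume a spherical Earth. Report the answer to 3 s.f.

Plate carrée maps x = Rλ, y = Rφ. The meridian scale is h = 1 and the parallel scale is k = 1/cos φ = sec φ.
Areal scale = h·k = 1 × sec φ; at 41.4°, h = 1.000, k = 1.333, so h·k = 1.333.
True area = apparent / (areal scale) = 30500 / 1.333 ≈ 22900 km².

22900 km²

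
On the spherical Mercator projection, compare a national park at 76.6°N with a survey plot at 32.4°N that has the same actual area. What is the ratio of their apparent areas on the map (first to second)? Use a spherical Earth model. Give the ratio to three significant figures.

Mercator is conformal with k = sec φ, so areal scale = k² = sec²φ.
At 76.6°: sec²(76.6°) = 1/0.2317² = 18.62.
At 32.4°: sec²(32.4°) = 1/0.8443² = 1.403.
Ratio = 18.62/1.403 = cos²(32.4°)/cos²(76.6°) ≈ 13.3.

13.3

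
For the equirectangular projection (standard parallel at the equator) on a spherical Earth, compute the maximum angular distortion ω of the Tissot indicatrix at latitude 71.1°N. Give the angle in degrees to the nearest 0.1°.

Plate carrée maps x = Rλ, y = Rφ. The meridian scale is h = 1 and the parallel scale is k = 1/cos φ = sec φ.
At 71.1°: h = 1.000, k = 3.087; principal scales a = 3.087, b = 1.000.
sin(ω/2) = (a − b)/(a + b) = 2.087/4.087 = 0.5107, so ω = 2 arcsin(0.5107) ≈ 61.4°.

61.4°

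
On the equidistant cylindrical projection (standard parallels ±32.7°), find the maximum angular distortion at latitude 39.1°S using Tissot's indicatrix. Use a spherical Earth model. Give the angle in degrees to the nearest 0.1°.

With standard parallel φ₀ = 32.7°, the equirectangular projection gives x = Rλ cos φ₀, y = Rφ, so h = 1 and k = cos 32.7° / cos φ.
At 39.1°: h = 1.000, k = 1.084; principal scales a = 1.084, b = 1.000.
sin(ω/2) = (a − b)/(a + b) = 0.08436/2.084 = 0.04047, so ω = 2 arcsin(0.04047) ≈ 4.6°.

4.6°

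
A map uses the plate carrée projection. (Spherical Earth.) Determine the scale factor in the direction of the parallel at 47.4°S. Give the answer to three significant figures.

For the equirectangular projection with φ₀ = 0 (plate carrée), h = 1 along meridians and k = sec φ along parallels.
k = 1/cos 47.4° = 1/0.6769 = 1.477.

1.48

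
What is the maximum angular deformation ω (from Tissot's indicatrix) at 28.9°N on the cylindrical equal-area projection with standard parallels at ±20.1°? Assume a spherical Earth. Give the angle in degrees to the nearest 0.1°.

8.0°

Cylindrical equal-area (φ₀ = 20.1°): h = cos φ / cos 20.1° along meridians, k = cos 20.1° / cos φ along parallels; h·k = 1.
At 28.9°: h = 0.9322, k = 1.073; principal scales a = 1.073, b = 0.9322.
sin(ω/2) = (a − b)/(a + b) = 0.1404/2.005 = 0.07005, so ω = 2 arcsin(0.07005) ≈ 8.0°.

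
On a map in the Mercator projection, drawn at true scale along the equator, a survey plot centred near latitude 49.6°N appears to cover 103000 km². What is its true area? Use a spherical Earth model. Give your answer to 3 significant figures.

For Mercator, h = k = sec φ (a conformal cylindrical projection has a single point scale, 1/cos φ).
Areal scale = k² = sec²φ = 1/cos²(49.6°) = 1/0.6481² = 2.381.
True area = apparent / (areal scale) = 103000 / 2.381 ≈ 43300 km².

43300 km²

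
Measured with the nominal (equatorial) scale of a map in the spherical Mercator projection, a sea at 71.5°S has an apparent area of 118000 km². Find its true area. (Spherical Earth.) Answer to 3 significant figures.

11900 km²

For Mercator, h = k = sec φ (a conformal cylindrical projection has a single point scale, 1/cos φ).
Areal scale = k² = sec²φ = 1/cos²(71.5°) = 1/0.3173² = 9.932.
True area = apparent / (areal scale) = 118000 / 9.932 ≈ 11900 km².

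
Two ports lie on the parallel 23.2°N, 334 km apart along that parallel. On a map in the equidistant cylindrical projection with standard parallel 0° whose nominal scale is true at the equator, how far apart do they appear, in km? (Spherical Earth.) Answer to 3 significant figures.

Plate carrée maps x = Rλ, y = Rφ. The meridian scale is h = 1 and the parallel scale is k = 1/cos φ = sec φ.
Along the parallel, k = sec 23.2° = 1/0.9191 = 1.088.
Map distance = 334 × 1.088 ≈ 363 km.

363 km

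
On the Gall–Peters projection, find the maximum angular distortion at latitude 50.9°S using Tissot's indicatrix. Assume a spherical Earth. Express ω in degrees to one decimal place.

13.1°

The Gall–Peters projection is cylindrical equal-area with φ₀ = 45°. For cylindrical equal-area with standard parallel φ₀, h = cos φ / cos φ₀ and k = cos φ₀ / cos φ, so h·k = 1.
At 50.9°: h = 0.8919, k = 1.121; principal scales a = 1.121, b = 0.8919.
sin(ω/2) = (a − b)/(a + b) = 0.2293/2.013 = 0.1139, so ω = 2 arcsin(0.1139) ≈ 13.1°.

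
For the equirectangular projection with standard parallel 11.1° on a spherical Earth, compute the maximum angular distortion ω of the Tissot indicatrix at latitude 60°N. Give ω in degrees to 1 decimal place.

The equidistant cylindrical projection with φ₀ = 11.1° has h = 1 (meridians true) and k = cos φ₀ / cos φ along parallels.
At 60°: h = 1.000, k = 1.963; principal scales a = 1.963, b = 1.000.
sin(ω/2) = (a − b)/(a + b) = 0.9626/2.963 = 0.3249, so ω = 2 arcsin(0.3249) ≈ 37.9°.

37.9°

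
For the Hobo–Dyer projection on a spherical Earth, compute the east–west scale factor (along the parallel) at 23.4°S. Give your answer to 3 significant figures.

The Hobo–Dyer projection is cylindrical equal-area with φ₀ = 37.5°. Cylindrical equal-area (φ₀ = 37.5°): h = cos φ / cos 37.5° along meridians, k = cos 37.5° / cos φ along parallels; h·k = 1.
k = cos 37.5° / cos 23.4° = 0.7934/0.9178 = 0.8645.

0.864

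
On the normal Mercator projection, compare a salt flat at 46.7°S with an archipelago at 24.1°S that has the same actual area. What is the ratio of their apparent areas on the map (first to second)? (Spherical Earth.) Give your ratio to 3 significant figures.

1.77

Mercator areal scale is sec²φ.
At 46.7°: sec²(46.7°) = 1/0.6858² = 2.126.
At 24.1°: sec²(24.1°) = 1/0.9128² = 1.200.
Ratio = 2.126/1.200 = cos²(24.1°)/cos²(46.7°) ≈ 1.77.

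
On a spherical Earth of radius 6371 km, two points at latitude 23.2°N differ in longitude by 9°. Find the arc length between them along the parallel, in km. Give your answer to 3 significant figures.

920 km

Arc length along a parallel = R cos φ · Δλ (with Δλ in radians).
= 6371 × cos 23.2° × (9° × π/180) = 6371 × 0.9191 × 0.1571 ≈ 920 km.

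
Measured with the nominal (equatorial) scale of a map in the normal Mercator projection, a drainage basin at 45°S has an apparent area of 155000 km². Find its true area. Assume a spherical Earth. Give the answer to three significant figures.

77500 km²

For Mercator, h = k = sec φ (a conformal cylindrical projection has a single point scale, 1/cos φ).
Areal scale = k² = sec²φ = 1/cos²(45°) = 1/0.7071² = 2.000.
True area = apparent / (areal scale) = 155000 / 2.000 ≈ 77500 km².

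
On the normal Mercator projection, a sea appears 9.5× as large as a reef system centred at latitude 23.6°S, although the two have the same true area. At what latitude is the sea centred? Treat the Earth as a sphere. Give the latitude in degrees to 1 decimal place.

Mercator areal scale is sec²φ, so apparent-area ratio = sec²φ₁ / sec²φ₂ = cos²φ₂ / cos²φ₁.
cos²φ₂ / cos²φ₁ = 9.5  ⇒  cos φ₁ = cos 23.6° / √9.5 = 0.9164/3.082 = 0.2973.
φ₁ = arccos(0.2973) ≈ 72.7°.

72.7°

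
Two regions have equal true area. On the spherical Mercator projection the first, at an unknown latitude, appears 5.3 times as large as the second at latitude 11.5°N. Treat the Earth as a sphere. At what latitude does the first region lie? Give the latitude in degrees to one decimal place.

64.8°

For equal true areas on Mercator, apparent areas scale as sec²φ, so the ratio is cos²φ₂ / cos²φ₁.
cos²φ₂ / cos²φ₁ = 5.3  ⇒  cos φ₁ = cos 11.5° / √5.3 = 0.9799/2.302 = 0.4257.
φ₁ = arccos(0.4257) ≈ 64.8°.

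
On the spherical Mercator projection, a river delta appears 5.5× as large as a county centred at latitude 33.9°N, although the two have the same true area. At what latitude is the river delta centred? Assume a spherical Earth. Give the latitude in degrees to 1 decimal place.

69.3°

Mercator areal scale is sec²φ, so apparent-area ratio = sec²φ₁ / sec²φ₂ = cos²φ₂ / cos²φ₁.
cos²φ₂ / cos²φ₁ = 5.5  ⇒  cos φ₁ = cos 33.9° / √5.5 = 0.8300/2.345 = 0.3539.
φ₁ = arccos(0.3539) ≈ 69.3°.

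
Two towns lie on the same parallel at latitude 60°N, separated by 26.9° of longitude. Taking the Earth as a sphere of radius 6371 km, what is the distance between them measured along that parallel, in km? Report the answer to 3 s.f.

Arc length along a parallel = R cos φ · Δλ (with Δλ in radians).
= 6371 × cos 60° × (26.9° × π/180) = 6371 × 0.5000 × 0.4695 ≈ 1500 km.

1500 km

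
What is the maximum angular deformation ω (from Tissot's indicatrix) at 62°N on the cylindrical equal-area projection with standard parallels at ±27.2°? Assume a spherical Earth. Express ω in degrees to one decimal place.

Cylindrical equal-area (φ₀ = 27.2°): h = cos φ / cos 27.2° along meridians, k = cos 27.2° / cos φ along parallels; h·k = 1.
At 62°: h = 0.5278, k = 1.895; principal scales a = 1.895, b = 0.5278.
sin(ω/2) = (a − b)/(a + b) = 1.367/2.422 = 0.5642, so ω = 2 arcsin(0.5642) ≈ 68.7°.

68.7°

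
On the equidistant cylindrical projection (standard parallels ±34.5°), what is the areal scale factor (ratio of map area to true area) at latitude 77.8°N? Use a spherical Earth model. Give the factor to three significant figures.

3.90

With standard parallel φ₀ = 34.5°, the equirectangular projection gives x = Rλ cos φ₀, y = Rφ, so h = 1 and k = cos 34.5° / cos φ.
Areal scale = h·k = 1 × cos φ₀ / cos φ; at 77.8°, h = 1.000, k = 3.900, so h·k = 3.900.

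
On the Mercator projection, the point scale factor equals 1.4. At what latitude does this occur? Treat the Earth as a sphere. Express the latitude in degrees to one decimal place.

Mercator scale is k = sec φ = 1/cos φ.
1/cos φ = 1.4  ⇒  cos φ = 0.7143  ⇒  φ = arccos(0.7143) ≈ 44.4°.

44.4°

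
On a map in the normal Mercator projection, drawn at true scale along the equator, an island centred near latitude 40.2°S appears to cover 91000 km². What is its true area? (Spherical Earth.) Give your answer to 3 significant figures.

For Mercator, h = k = sec φ (a conformal cylindrical projection has a single point scale, 1/cos φ).
Areal scale = k² = sec²φ = 1/cos²(40.2°) = 1/0.7638² = 1.714.
True area = apparent / (areal scale) = 91000 / 1.714 ≈ 53100 km².

53100 km²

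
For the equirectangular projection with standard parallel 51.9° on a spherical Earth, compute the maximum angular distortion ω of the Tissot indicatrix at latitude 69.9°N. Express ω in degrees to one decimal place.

In the equirectangular projection with standard parallel φ₀ = 51.9° (x = Rλ cos φ₀, y = Rφ), meridians are true-scale (h = 1) and the parallel scale is k = cos φ₀ / cos φ.
At 69.9°: h = 1.000, k = 1.795; principal scales a = 1.795, b = 1.000.
sin(ω/2) = (a − b)/(a + b) = 0.7955/2.795 = 0.2846, so ω = 2 arcsin(0.2846) ≈ 33.1°.

33.1°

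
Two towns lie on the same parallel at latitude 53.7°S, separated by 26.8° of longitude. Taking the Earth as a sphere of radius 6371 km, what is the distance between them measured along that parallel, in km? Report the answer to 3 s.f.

1760 km

Arc length along a parallel = R cos φ · Δλ (with Δλ in radians).
= 6371 × cos 53.7° × (26.8° × π/180) = 6371 × 0.5920 × 0.4677 ≈ 1760 km.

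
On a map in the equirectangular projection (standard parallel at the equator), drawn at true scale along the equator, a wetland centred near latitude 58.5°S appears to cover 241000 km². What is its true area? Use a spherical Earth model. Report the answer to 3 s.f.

Plate carrée maps x = Rλ, y = Rφ. The meridian scale is h = 1 and the parallel scale is k = 1/cos φ = sec φ.
Areal scale = h·k = 1 × sec φ; at 58.5°, h = 1.000, k = 1.914, so h·k = 1.914.
True area = apparent / (areal scale) = 241000 / 1.914 ≈ 126000 km².

126000 km²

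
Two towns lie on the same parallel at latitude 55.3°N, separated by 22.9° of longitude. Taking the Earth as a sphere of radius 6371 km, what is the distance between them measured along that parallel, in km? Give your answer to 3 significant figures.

1450 km

Arc length along a parallel = R cos φ · Δλ (with Δλ in radians).
= 6371 × cos 55.3° × (22.9° × π/180) = 6371 × 0.5693 × 0.3997 ≈ 1450 km.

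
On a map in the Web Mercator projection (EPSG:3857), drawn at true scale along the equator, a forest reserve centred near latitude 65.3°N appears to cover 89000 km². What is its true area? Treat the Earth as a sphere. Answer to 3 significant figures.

For Mercator, h = k = sec φ (a conformal cylindrical projection has a single point scale, 1/cos φ).
Areal scale = k² = sec²φ = 1/cos²(65.3°) = 1/0.4179² = 5.727.
True area = apparent / (areal scale) = 89000 / 5.727 ≈ 15500 km².

15500 km²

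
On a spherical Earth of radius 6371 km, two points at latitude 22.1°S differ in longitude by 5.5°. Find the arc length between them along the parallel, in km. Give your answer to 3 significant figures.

Arc length along a parallel = R cos φ · Δλ (with Δλ in radians).
= 6371 × cos 22.1° × (5.5° × π/180) = 6371 × 0.9265 × 0.09599 ≈ 567 km.

567 km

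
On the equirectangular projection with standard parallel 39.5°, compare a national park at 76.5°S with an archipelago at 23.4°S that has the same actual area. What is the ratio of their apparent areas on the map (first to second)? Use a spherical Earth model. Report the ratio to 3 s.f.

3.93

The equidistant cylindrical projection with φ₀ = 39.5° has h = 1 (meridians true) and k = cos φ₀ / cos φ along parallels.
Areal scale at 76.5°: h·k = 1.000 × 3.305 = 3.305.
Areal scale at 23.4°: h·k = 1.000 × 0.8408 = 0.8408.
Ratio = 3.305/0.8408 ≈ 3.93.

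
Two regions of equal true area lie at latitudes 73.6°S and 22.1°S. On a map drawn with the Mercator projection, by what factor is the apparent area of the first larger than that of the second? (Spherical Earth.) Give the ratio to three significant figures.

10.8

On Mercator, area is exaggerated by sec²φ = 1/cos²φ.
At 73.6°: sec²(73.6°) = 1/0.2823² = 12.54.
At 22.1°: sec²(22.1°) = 1/0.9265² = 1.165.
Ratio = 12.54/1.165 = cos²(22.1°)/cos²(73.6°) ≈ 10.8.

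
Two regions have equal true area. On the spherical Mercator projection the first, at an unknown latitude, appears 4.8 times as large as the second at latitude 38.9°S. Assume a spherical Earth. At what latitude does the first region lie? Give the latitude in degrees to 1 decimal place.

69.2°

Mercator areal scale is sec²φ, so apparent-area ratio = sec²φ₁ / sec²φ₂ = cos²φ₂ / cos²φ₁.
cos²φ₂ / cos²φ₁ = 4.8  ⇒  cos φ₁ = cos 38.9° / √4.8 = 0.7782/2.191 = 0.3552.
φ₁ = arccos(0.3552) ≈ 69.2°.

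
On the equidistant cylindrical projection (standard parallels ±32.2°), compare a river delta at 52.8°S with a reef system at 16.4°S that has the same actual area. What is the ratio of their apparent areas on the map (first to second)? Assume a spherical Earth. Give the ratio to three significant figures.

1.59

The equidistant cylindrical projection with φ₀ = 32.2° has h = 1 (meridians true) and k = cos φ₀ / cos φ along parallels.
Areal scale at 52.8°: h·k = 1.000 × 1.400 = 1.400.
Areal scale at 16.4°: h·k = 1.000 × 0.8821 = 0.8821.
Ratio = 1.400/0.8821 ≈ 1.59.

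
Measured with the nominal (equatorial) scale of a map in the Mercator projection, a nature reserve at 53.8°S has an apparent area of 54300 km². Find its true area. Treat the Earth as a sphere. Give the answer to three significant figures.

18900 km²

For Mercator, h = k = sec φ (a conformal cylindrical projection has a single point scale, 1/cos φ).
Areal scale = k² = sec²φ = 1/cos²(53.8°) = 1/0.5906² = 2.867.
True area = apparent / (areal scale) = 54300 / 2.867 ≈ 18900 km².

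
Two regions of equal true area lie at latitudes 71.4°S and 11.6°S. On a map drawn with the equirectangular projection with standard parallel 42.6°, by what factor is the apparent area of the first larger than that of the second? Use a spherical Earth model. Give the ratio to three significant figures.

With standard parallel φ₀ = 42.6°, the equirectangular projection gives x = Rλ cos φ₀, y = Rφ, so h = 1 and k = cos 42.6° / cos φ.
Areal scale at 71.4°: h·k = 1.000 × 2.308 = 2.308.
Areal scale at 11.6°: h·k = 1.000 × 0.7514 = 0.7514.
Ratio = 2.308/0.7514 ≈ 3.07.

3.07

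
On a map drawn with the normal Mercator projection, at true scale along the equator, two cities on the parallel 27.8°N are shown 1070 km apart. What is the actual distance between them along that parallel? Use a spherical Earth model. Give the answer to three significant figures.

For Mercator, h = k = sec φ (a conformal cylindrical projection has a single point scale, 1/cos φ).
Along the parallel at 27.8°, map distances are exaggerated by k = sec 27.8° = 1.130.
True distance = 1070 / 1.130 = 1070 × cos 27.8° ≈ 947 km.

947 km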